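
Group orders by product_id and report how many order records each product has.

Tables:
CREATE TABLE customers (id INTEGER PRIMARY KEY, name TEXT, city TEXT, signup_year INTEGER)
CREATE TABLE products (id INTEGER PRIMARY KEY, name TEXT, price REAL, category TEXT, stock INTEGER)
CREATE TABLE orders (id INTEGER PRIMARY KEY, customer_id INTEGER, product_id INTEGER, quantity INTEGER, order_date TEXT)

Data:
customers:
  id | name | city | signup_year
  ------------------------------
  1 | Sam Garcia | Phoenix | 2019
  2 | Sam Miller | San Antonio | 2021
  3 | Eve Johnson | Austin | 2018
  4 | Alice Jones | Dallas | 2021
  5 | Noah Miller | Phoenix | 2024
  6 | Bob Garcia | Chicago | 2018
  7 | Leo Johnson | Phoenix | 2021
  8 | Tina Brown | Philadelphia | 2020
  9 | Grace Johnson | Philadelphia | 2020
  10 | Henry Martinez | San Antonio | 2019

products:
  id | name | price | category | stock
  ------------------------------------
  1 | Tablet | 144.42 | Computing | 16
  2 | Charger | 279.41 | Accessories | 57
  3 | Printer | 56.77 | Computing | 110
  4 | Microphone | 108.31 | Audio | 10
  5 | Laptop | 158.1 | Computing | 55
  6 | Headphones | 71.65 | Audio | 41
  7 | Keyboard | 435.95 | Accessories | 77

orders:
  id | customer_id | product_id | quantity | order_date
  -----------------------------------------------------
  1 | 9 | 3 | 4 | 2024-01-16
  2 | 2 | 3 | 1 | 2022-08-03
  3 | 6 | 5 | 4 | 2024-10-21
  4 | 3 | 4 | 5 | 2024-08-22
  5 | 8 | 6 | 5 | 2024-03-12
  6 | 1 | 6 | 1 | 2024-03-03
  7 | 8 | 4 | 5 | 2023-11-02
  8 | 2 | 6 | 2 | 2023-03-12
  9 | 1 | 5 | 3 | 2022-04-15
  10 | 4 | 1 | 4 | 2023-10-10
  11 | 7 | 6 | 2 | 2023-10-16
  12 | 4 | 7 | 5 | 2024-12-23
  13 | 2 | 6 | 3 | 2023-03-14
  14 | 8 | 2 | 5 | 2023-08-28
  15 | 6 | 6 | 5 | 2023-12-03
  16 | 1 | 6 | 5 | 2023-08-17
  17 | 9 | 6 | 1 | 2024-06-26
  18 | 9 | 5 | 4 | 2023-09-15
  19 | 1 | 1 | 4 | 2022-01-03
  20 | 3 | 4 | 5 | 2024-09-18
SELECT product_id, COUNT(*) AS order_count FROM orders GROUP BY product_id

Execution result:
product_id | order_count
1 | 2
2 | 1
3 | 2
4 | 3
5 | 3
6 | 8
7 | 1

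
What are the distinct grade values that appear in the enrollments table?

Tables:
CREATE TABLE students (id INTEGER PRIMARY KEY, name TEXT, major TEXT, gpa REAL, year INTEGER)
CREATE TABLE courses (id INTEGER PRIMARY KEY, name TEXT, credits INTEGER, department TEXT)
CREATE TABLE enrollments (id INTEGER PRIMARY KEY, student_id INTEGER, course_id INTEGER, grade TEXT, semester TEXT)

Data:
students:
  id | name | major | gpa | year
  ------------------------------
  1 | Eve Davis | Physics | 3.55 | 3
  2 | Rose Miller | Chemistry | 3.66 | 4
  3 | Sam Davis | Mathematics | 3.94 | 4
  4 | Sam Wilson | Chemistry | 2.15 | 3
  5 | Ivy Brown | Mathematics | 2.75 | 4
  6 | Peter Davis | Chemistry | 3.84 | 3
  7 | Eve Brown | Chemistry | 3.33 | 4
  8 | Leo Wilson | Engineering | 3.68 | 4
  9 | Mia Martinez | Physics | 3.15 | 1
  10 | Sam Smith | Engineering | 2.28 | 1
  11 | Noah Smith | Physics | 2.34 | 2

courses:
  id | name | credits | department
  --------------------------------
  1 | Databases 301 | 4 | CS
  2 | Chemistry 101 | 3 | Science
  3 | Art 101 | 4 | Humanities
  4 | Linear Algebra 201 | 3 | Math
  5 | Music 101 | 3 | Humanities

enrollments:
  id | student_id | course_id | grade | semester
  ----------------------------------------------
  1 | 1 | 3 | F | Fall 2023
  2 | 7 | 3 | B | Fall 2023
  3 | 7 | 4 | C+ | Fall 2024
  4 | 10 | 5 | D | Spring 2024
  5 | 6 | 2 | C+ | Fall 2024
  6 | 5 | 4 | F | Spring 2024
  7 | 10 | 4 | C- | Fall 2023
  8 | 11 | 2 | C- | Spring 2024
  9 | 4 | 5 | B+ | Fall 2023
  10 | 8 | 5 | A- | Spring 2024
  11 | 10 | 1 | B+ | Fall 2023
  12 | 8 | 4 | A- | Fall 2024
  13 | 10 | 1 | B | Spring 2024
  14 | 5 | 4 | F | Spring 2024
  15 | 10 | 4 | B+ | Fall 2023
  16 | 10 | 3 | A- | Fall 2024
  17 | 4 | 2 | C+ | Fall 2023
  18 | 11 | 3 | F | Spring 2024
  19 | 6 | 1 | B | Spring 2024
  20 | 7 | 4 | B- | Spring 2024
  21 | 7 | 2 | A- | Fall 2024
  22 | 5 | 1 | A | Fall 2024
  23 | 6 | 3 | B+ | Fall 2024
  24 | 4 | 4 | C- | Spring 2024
SELECT DISTINCT grade FROM enrollments

Execution result:
grade
F
B
C+
D
C-
B+
A-
B-
A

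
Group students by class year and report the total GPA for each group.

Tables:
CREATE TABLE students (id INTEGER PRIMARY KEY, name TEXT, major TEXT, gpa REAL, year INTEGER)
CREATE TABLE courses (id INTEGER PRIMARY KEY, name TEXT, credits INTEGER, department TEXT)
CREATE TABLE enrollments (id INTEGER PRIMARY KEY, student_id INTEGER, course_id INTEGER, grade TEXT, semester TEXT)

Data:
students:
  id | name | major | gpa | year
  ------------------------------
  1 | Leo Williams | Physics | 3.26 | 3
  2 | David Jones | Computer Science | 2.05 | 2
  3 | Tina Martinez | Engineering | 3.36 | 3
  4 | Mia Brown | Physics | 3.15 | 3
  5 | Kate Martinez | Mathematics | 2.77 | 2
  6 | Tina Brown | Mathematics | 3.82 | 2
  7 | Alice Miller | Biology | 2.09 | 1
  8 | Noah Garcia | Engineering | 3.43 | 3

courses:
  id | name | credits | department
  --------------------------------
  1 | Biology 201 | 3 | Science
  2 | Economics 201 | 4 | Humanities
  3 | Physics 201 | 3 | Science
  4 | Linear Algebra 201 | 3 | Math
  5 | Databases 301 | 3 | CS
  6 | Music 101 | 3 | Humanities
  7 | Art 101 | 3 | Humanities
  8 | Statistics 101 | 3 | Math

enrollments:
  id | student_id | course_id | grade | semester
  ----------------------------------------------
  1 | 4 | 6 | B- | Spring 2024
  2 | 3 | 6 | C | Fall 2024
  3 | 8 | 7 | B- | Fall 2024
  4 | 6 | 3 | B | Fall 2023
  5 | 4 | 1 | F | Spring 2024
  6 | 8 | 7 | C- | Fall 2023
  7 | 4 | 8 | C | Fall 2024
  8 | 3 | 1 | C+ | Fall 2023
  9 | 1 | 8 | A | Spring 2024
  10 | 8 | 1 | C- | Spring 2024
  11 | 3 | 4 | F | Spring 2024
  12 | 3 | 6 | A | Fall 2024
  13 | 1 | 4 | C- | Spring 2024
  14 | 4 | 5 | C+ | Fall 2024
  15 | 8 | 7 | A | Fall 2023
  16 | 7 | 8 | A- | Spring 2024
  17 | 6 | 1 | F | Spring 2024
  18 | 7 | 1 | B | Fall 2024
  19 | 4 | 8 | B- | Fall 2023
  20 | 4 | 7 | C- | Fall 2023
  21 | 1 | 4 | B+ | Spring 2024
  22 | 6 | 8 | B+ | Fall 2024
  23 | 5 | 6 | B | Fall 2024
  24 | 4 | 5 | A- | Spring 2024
SELECT year, SUM(gpa) AS sum_gpa FROM students GROUP BY year

Execution result:
year | sum_gpa
1 | 2.09
2 | 8.64
3 | 13.20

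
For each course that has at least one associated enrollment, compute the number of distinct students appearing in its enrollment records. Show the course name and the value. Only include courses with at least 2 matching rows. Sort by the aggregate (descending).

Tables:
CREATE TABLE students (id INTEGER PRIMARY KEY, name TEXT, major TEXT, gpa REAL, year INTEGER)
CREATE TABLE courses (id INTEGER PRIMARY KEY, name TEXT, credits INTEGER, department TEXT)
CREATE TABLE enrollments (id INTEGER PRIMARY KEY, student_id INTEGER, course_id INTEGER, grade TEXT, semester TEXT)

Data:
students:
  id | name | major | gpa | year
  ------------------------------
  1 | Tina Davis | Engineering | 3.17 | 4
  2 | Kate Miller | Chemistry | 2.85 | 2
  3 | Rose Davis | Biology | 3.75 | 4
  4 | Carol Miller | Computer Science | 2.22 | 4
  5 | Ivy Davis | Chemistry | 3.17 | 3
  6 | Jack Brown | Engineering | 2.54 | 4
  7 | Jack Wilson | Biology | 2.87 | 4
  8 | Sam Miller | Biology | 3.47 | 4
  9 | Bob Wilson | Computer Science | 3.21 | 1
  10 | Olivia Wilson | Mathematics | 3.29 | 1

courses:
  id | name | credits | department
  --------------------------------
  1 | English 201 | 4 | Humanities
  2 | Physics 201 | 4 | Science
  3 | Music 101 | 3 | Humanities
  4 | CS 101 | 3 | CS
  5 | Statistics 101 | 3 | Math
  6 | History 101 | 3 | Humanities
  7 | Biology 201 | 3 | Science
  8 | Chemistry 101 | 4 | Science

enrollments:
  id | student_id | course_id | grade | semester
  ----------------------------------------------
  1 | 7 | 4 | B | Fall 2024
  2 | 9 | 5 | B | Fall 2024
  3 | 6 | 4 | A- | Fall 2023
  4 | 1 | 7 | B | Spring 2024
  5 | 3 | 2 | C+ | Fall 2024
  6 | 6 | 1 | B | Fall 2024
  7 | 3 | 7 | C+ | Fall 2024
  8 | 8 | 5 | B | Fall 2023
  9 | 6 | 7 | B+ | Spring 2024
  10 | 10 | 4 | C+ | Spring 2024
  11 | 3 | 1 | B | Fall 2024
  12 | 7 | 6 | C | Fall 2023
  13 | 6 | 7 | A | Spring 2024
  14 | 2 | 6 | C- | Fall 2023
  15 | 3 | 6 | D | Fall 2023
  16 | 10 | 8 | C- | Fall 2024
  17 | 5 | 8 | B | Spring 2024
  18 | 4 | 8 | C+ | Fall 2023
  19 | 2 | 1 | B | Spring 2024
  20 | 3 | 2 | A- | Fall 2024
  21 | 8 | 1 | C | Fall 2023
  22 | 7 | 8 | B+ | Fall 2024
SELECT p.name, COUNT(DISTINCT c.student_id) AS distinct_student_count FROM enrollments c JOIN courses p ON c.course_id = p.id GROUP BY p.id, p.name HAVING COUNT(*) >= 2 ORDER BY distinct_student_count DESC

Execution result:
name | distinct_student_count
English 201 | 4
Chemistry 101 | 4
CS 101 | 3
History 101 | 3
Biology 201 | 3
Statistics 101 | 2
Physics 201 | 1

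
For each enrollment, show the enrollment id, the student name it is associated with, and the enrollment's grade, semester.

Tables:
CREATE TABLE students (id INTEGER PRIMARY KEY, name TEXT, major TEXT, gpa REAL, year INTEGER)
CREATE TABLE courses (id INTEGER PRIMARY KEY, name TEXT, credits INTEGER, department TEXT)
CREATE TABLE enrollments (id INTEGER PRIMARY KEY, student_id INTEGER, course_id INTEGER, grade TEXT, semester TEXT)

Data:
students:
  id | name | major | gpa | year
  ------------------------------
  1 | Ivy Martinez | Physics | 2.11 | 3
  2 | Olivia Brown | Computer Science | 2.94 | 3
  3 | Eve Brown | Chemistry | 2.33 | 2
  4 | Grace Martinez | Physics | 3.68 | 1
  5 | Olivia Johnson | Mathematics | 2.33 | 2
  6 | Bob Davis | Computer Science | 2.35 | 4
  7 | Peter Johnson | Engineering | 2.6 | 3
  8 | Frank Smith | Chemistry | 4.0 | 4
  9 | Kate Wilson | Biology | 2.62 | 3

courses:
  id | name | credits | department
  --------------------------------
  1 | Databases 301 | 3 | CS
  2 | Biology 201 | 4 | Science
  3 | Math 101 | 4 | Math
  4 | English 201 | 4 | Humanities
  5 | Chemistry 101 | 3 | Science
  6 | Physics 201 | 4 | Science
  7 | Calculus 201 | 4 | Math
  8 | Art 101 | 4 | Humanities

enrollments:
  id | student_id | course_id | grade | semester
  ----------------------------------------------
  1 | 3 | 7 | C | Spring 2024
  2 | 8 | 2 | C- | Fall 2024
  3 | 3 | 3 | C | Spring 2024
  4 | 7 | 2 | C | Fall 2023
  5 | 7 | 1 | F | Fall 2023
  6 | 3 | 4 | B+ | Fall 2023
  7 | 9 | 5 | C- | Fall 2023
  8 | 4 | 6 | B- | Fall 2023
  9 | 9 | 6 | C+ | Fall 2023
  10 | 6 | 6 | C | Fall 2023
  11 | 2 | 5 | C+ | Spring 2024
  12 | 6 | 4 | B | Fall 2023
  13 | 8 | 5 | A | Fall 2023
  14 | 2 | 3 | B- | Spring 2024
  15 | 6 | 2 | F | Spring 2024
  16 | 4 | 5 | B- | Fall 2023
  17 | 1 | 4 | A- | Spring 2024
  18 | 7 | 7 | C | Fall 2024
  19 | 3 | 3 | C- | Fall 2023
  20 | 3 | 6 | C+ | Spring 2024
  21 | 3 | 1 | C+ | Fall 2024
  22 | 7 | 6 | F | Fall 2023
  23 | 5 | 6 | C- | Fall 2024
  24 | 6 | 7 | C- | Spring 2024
SELECT c.id, p.name AS student, c.grade, c.semester FROM enrollments c JOIN students p ON c.student_id = p.id

Execution result:
id | student | grade | semester
1 | Eve Brown | C | Spring 2024
2 | Frank Smith | C- | Fall 2024
3 | Eve Brown | C | Spring 2024
4 | Peter Johnson | C | Fall 2023
5 | Peter Johnson | F | Fall 2023
6 | Eve Brown | B+ | Fall 2023
7 | Kate Wilson | C- | Fall 2023
8 | Grace Martinez | B- | Fall 2023
9 | Kate Wilson | C+ | Fall 2023
10 | Bob Davis | C | Fall 2023
11 | Olivia Brown | C+ | Spring 2024
12 | Bob Davis | B | Fall 2023
13 | Frank Smith | A | Fall 2023
14 | Olivia Brown | B- | Spring 2024
15 | Bob Davis | F | Spring 2024
16 | Grace Martinez | B- | Fall 2023
17 | Ivy Martinez | A- | Spring 2024
18 | Peter Johnson | C | Fall 2024
19 | Eve Brown | C- | Fall 2023
20 | Eve Brown | C+ | Spring 2024
21 | Eve Brown | C+ | Fall 2024
22 | Peter Johnson | F | Fall 2023
23 | Olivia Johnson | C- | Fall 2024
24 | Bob Davis | C- | Spring 2024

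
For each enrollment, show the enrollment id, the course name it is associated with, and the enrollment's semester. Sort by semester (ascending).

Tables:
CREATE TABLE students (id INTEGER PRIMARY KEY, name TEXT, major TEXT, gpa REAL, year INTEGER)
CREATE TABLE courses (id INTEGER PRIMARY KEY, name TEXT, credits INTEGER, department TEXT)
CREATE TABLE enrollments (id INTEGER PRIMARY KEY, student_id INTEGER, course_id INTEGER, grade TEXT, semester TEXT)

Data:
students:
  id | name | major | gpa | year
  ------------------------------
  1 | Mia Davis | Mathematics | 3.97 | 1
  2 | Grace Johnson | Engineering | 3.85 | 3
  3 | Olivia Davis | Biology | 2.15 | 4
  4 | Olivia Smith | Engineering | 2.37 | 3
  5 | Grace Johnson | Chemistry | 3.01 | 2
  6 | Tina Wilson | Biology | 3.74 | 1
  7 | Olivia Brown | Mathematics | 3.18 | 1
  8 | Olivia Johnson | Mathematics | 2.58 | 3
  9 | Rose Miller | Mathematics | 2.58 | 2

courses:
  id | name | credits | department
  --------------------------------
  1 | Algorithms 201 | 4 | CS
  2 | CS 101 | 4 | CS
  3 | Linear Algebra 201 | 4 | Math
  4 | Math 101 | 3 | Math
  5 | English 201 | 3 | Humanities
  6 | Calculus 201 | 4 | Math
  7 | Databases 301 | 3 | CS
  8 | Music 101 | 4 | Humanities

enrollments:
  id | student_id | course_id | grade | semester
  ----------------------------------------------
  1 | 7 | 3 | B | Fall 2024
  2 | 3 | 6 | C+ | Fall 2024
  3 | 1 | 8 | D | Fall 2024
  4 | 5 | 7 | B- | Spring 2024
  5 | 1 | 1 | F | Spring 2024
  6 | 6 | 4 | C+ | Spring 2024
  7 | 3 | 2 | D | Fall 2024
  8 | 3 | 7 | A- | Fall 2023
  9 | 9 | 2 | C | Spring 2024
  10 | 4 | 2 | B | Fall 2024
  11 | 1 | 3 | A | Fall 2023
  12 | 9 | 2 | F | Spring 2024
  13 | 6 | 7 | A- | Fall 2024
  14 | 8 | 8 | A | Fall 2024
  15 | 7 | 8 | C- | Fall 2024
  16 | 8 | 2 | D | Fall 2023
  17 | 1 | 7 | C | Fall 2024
SELECT c.id, p.name AS course, c.semester FROM enrollments c JOIN courses p ON c.course_id = p.id ORDER BY c.semester ASC

Execution result:
id | course | semester
8 | Databases 301 | Fall 2023
11 | Linear Algebra 201 | Fall 2023
16 | CS 101 | Fall 2023
1 | Linear Algebra 201 | Fall 2024
2 | Calculus 201 | Fall 2024
3 | Music 101 | Fall 2024
7 | CS 101 | Fall 2024
10 | CS 101 | Fall 2024
13 | Databases 301 | Fall 2024
14 | Music 101 | Fall 2024
15 | Music 101 | Fall 2024
17 | Databases 301 | Fall 2024
4 | Databases 301 | Spring 2024
5 | Algorithms 201 | Spring 2024
6 | Math 101 | Spring 2024
9 | CS 101 | Spring 2024
12 | CS 101 | Spring 2024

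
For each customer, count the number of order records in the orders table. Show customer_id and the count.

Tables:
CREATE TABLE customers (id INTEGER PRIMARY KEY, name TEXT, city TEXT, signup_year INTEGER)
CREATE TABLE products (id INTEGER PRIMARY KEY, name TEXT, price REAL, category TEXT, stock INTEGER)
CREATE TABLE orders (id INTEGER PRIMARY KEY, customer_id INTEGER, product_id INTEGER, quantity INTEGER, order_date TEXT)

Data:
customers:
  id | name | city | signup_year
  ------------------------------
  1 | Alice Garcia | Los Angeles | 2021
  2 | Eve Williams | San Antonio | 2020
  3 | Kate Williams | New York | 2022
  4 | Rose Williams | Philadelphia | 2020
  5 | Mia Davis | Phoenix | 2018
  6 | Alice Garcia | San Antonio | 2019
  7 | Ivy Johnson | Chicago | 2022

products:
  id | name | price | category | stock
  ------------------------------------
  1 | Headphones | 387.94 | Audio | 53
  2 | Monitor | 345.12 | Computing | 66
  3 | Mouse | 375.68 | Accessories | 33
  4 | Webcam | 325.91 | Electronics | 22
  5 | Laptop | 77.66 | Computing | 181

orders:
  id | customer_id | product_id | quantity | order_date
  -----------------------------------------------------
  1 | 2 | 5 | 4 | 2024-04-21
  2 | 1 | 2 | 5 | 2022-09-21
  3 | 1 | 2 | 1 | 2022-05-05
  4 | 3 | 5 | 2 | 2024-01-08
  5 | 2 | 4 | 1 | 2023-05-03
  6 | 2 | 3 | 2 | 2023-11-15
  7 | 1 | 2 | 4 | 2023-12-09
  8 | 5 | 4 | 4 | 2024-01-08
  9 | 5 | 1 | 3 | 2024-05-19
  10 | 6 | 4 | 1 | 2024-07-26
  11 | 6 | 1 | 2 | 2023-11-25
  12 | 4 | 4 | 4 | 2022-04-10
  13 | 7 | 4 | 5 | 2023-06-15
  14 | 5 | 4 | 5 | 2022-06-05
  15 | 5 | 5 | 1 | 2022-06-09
SELECT customer_id, COUNT(*) AS order_count FROM orders GROUP BY customer_id

Execution result:
customer_id | order_count
1 | 3
2 | 3
3 | 1
4 | 1
5 | 4
6 | 2
7 | 1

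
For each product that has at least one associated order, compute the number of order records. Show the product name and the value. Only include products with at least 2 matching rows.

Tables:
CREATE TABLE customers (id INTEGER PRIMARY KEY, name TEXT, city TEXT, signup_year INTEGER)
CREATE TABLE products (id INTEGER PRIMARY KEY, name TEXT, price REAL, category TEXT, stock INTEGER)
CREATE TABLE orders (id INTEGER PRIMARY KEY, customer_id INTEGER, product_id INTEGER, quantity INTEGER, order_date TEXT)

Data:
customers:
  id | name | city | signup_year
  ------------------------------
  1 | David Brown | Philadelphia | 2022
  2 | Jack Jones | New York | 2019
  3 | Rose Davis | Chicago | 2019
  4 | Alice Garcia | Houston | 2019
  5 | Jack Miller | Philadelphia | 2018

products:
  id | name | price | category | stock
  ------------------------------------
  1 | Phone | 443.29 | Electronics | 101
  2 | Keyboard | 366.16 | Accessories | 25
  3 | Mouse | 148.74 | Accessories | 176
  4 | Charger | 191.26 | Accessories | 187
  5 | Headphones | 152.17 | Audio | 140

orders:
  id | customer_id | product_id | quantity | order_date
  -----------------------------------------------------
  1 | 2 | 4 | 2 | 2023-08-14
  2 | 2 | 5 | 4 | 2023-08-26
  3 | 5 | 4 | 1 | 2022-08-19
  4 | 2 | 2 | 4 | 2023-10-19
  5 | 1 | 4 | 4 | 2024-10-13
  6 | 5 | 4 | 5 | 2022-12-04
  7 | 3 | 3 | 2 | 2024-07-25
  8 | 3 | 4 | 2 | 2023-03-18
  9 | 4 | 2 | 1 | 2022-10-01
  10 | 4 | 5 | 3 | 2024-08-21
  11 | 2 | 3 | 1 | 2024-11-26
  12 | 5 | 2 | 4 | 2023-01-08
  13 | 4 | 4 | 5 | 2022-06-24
SELECT p.name, COUNT(*) AS n FROM orders c JOIN products p ON c.product_id = p.id GROUP BY p.id, p.name HAVING COUNT(*) >= 2

Execution result:
name | n
Keyboard | 3
Mouse | 2
Charger | 6
Headphones | 2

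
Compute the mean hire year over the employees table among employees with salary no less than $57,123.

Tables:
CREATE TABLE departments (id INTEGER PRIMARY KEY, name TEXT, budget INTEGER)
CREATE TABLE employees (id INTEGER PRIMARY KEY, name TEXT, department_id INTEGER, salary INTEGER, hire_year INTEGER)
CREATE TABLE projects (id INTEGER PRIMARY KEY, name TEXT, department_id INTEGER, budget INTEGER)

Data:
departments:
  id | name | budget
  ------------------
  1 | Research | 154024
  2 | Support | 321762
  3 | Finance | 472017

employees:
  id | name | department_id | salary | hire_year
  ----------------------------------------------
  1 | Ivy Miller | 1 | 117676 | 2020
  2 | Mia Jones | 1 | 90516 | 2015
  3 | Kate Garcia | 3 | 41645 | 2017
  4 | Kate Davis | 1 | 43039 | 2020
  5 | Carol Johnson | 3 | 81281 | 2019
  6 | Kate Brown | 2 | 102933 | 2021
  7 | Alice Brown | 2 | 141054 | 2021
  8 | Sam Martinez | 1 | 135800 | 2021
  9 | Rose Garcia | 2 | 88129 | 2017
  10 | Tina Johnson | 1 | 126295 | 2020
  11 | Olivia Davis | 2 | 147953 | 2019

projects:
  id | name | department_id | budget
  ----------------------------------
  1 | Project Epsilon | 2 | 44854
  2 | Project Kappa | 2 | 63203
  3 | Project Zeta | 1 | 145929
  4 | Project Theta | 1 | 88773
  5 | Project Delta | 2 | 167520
SELECT AVG(hire_year) FROM employees WHERE salary >= 57123

Execution result:
2019.22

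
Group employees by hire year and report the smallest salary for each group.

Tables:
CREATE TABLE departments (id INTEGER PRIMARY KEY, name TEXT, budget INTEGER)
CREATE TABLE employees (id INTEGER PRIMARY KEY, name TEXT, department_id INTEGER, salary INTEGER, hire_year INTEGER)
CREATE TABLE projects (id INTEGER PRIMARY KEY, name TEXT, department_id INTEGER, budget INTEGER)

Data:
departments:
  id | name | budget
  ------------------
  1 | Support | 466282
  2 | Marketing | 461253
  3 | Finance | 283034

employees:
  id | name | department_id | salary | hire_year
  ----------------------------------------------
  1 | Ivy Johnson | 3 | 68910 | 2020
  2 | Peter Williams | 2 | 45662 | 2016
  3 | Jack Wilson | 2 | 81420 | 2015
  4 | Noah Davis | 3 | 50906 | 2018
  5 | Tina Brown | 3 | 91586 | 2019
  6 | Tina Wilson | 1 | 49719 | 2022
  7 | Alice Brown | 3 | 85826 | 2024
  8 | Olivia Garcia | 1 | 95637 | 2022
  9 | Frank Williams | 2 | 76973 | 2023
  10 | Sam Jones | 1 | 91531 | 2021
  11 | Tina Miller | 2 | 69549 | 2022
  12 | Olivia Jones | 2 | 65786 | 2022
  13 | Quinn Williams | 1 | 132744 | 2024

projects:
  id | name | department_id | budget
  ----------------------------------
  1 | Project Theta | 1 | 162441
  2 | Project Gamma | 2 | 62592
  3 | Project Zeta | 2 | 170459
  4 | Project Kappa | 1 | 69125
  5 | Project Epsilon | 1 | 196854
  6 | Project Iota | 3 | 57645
SELECT hire_year, MIN(salary) AS min_salary FROM employees GROUP BY hire_year

Execution result:
hire_year | min_salary
2015 | 81420
2016 | 45662
2018 | 50906
2019 | 91586
2020 | 68910
2021 | 91531
2022 | 49719
2023 | 76973
2024 | 85826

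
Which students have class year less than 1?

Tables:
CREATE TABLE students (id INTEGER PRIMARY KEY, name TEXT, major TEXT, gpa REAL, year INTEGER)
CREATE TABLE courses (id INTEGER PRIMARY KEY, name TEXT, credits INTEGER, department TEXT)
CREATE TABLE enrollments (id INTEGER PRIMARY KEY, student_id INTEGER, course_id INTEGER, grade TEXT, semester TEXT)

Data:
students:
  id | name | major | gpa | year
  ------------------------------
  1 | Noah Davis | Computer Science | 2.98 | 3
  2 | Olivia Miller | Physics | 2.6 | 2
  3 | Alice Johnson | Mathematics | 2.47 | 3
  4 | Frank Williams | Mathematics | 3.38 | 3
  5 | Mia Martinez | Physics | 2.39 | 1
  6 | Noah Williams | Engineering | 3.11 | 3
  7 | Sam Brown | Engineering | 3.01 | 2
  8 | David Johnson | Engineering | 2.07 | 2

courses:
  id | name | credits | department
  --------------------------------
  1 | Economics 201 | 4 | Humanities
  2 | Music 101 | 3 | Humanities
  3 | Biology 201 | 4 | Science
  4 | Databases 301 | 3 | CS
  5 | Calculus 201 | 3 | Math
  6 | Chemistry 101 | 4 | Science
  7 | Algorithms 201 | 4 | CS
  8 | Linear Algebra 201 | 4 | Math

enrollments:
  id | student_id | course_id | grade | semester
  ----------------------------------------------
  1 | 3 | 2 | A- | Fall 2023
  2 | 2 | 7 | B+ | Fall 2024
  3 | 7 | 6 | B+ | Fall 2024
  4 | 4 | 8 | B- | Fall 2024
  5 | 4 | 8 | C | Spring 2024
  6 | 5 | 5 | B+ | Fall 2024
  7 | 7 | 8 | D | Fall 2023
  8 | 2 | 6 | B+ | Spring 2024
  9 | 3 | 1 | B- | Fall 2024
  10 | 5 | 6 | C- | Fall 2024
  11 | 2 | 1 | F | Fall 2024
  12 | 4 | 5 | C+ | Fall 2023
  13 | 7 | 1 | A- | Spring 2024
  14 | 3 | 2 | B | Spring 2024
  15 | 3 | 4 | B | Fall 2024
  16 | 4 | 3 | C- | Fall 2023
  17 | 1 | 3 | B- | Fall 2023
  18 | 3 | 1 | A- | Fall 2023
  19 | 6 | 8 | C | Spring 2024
SELECT name, year FROM students WHERE year < 1

Execution result:
(no rows)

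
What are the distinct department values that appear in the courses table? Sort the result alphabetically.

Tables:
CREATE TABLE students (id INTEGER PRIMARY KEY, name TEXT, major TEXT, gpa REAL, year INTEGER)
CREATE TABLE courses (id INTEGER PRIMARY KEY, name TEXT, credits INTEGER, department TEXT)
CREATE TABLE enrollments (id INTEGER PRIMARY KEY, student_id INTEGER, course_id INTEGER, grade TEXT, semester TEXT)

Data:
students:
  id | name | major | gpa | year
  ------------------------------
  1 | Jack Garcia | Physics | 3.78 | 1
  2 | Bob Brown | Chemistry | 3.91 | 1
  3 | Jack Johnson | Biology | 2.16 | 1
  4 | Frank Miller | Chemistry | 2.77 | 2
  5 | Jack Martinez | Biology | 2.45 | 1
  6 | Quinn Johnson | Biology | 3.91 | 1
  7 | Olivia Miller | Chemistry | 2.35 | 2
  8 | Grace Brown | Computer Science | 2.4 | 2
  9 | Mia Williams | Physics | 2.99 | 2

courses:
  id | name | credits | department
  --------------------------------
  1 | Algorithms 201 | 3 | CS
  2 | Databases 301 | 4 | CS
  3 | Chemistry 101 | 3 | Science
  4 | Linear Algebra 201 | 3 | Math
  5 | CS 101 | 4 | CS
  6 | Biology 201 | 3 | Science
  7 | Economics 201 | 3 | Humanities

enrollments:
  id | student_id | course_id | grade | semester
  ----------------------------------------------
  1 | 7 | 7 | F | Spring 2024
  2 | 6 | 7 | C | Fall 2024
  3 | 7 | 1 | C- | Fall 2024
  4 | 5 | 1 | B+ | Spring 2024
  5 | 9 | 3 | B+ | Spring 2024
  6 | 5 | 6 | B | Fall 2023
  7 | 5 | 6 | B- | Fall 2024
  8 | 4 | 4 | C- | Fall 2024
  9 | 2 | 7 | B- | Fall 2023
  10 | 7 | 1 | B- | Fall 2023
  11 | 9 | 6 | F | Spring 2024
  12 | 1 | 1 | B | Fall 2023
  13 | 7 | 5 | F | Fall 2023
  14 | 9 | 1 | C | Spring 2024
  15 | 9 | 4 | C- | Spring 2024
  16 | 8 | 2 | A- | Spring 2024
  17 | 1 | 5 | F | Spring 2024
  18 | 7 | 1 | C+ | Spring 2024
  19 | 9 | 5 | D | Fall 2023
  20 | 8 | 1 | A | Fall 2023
SELECT DISTINCT department FROM courses ORDER BY department

Execution result:
department
CS
Humanities
Math
Science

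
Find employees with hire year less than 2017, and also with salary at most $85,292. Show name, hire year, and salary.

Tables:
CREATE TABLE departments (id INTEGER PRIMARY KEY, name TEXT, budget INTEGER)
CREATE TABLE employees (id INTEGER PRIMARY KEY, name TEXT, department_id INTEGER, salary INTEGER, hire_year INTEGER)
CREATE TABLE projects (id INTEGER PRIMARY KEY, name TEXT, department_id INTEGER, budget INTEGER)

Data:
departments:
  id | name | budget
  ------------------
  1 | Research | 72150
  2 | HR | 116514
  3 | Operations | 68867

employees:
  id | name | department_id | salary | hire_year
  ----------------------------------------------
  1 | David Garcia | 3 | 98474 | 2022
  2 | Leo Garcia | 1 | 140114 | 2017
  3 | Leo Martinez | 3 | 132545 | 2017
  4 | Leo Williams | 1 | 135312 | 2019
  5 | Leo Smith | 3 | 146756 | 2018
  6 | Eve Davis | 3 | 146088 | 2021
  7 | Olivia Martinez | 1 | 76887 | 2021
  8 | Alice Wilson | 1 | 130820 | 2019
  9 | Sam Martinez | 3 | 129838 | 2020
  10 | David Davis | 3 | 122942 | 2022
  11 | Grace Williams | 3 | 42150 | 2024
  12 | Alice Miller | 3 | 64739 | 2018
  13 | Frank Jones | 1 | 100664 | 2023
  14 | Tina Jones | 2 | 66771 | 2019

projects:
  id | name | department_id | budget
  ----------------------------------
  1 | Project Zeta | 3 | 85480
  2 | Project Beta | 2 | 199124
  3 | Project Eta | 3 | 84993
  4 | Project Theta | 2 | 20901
SELECT name, hire_year, salary FROM employees WHERE hire_year < 2017 AND salary <= 85292

Execution result:
(no rows)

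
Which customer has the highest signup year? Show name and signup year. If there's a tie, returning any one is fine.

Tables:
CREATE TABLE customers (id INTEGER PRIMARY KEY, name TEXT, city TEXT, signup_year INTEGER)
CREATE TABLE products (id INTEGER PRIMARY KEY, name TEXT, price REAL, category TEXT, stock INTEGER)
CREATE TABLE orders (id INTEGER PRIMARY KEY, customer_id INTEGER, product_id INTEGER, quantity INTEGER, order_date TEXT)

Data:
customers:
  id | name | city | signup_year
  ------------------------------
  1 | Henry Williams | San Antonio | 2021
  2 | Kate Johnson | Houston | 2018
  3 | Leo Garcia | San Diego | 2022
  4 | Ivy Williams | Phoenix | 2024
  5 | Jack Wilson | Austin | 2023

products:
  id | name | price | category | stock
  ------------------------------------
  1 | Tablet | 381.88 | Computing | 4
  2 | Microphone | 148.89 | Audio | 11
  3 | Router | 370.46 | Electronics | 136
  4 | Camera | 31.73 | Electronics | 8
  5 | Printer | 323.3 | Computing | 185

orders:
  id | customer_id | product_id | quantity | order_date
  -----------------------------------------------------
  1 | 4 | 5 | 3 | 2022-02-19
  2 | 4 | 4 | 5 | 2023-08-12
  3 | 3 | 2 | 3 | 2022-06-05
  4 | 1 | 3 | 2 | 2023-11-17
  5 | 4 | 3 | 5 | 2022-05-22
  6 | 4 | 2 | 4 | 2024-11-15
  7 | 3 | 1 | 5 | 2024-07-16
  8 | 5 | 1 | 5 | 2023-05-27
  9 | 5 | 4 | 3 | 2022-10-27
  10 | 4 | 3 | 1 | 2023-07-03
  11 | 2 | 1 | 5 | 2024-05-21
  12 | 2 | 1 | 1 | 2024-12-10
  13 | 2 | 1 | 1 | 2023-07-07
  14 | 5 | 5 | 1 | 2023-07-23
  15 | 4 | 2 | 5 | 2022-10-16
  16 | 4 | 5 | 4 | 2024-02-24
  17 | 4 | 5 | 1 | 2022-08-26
SELECT name, signup_year FROM customers ORDER BY signup_year DESC LIMIT 1

Execution result:
name | signup_year
Ivy Williams | 2024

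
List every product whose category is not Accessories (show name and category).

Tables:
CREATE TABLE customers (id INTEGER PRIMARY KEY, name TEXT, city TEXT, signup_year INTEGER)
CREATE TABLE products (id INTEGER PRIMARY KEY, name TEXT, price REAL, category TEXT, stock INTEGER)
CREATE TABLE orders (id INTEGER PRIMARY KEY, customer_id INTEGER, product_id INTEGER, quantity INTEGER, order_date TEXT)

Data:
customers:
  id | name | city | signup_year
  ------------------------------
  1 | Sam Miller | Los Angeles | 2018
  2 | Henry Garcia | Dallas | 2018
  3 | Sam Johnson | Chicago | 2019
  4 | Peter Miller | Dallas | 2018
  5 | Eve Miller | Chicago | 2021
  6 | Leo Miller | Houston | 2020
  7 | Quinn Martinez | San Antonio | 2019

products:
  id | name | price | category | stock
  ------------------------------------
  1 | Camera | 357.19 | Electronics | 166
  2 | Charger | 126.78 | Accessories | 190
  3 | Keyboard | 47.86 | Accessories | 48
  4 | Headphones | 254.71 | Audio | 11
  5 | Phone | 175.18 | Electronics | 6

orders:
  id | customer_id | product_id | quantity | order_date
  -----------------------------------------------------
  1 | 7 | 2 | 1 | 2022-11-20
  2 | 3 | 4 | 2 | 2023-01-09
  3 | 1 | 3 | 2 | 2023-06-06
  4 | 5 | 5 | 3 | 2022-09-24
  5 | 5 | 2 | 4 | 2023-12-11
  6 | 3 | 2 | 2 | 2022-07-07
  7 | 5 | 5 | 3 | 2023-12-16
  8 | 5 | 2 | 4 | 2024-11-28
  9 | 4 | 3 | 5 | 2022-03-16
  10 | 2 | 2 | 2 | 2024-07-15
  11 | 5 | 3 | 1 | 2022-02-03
SELECT name, category FROM products WHERE category <> 'Accessories'

Execution result:
name | category
Camera | Electronics
Headphones | Audio
Phone | Electronics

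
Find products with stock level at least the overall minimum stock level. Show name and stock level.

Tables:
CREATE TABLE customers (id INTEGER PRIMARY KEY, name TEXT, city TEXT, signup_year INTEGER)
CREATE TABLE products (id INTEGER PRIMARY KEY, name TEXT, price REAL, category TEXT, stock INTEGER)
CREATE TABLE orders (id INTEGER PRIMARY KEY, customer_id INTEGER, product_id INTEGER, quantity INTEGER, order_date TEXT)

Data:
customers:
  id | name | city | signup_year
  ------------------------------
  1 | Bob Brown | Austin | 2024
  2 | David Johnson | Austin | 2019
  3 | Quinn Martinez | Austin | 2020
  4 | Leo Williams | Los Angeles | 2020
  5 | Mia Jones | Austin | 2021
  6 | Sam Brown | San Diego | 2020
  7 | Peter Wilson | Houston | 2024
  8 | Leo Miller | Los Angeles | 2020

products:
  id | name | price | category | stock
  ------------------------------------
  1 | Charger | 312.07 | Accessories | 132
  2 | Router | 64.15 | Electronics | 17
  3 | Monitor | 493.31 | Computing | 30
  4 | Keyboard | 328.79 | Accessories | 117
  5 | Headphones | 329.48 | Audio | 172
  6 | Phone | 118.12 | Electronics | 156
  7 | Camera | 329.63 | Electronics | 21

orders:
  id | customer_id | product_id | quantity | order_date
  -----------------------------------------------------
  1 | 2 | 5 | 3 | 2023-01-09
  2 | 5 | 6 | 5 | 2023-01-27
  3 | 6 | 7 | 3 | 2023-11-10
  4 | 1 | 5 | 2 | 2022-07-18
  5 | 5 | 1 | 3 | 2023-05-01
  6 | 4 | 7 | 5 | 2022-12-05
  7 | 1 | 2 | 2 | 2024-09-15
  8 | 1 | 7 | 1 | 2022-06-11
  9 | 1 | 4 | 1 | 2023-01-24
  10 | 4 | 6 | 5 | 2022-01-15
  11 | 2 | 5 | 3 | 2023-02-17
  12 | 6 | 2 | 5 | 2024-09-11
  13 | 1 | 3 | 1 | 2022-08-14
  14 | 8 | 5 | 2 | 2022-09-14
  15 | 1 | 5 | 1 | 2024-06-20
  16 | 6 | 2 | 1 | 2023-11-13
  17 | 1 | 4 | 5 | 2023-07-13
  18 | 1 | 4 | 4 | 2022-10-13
SELECT name, stock FROM products WHERE stock >= (SELECT MIN(stock) FROM products)

Execution result:
name | stock
Charger | 132
Router | 17
Monitor | 30
Keyboard | 117
Headphones | 172
Phone | 156
Camera | 21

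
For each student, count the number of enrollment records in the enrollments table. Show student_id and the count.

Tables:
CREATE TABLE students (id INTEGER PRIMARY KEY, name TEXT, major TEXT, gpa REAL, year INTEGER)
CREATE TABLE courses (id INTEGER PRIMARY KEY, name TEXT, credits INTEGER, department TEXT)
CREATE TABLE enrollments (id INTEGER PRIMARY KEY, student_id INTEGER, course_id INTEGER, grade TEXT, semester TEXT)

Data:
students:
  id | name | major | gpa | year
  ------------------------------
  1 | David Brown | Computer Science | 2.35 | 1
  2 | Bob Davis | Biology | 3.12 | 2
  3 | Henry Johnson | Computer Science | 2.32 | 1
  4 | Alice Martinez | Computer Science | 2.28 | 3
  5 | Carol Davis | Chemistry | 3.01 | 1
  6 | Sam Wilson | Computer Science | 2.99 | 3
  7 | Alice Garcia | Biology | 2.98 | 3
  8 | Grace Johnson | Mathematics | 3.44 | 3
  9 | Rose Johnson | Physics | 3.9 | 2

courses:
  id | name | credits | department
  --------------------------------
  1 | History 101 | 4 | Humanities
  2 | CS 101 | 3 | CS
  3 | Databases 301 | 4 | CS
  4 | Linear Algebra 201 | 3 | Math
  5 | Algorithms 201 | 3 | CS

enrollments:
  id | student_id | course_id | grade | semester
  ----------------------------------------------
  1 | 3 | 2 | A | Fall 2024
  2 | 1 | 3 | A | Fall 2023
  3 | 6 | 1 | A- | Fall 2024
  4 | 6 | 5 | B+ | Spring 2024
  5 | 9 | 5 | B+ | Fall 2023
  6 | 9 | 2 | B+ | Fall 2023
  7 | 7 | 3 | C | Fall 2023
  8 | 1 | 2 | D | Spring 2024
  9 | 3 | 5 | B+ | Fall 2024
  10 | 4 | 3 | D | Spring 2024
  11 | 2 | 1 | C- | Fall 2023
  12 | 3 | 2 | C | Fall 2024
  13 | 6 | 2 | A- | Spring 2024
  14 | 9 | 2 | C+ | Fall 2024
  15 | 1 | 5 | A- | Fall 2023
SELECT student_id, COUNT(*) AS enrollment_count FROM enrollments GROUP BY student_id

Execution result:
student_id | enrollment_count
1 | 3
2 | 1
3 | 3
4 | 1
6 | 3
7 | 1
9 | 3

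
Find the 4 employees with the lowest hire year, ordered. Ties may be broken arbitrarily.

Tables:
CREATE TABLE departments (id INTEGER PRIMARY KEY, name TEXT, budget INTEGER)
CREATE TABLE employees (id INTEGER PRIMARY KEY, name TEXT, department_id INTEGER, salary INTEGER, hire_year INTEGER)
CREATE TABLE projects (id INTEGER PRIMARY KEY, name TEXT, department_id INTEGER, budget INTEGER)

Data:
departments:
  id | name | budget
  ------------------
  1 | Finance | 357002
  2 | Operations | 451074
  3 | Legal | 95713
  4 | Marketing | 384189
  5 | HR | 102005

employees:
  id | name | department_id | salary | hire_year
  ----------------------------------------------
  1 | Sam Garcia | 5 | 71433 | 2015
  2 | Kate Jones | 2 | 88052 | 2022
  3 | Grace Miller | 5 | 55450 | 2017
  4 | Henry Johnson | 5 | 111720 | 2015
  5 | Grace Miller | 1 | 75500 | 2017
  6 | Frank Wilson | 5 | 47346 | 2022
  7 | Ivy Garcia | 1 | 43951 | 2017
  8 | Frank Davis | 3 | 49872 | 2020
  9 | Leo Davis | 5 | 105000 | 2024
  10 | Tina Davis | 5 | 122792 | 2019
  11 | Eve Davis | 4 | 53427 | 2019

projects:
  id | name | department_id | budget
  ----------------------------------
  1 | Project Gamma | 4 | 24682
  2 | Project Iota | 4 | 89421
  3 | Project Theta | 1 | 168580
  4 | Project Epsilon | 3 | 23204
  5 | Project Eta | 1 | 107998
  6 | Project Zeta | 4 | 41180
SELECT name, hire_year FROM employees ORDER BY hire_year ASC LIMIT 4

Execution result:
name | hire_year
Sam Garcia | 2015
Henry Johnson | 2015
Grace Miller | 2017
Grace Miller | 2017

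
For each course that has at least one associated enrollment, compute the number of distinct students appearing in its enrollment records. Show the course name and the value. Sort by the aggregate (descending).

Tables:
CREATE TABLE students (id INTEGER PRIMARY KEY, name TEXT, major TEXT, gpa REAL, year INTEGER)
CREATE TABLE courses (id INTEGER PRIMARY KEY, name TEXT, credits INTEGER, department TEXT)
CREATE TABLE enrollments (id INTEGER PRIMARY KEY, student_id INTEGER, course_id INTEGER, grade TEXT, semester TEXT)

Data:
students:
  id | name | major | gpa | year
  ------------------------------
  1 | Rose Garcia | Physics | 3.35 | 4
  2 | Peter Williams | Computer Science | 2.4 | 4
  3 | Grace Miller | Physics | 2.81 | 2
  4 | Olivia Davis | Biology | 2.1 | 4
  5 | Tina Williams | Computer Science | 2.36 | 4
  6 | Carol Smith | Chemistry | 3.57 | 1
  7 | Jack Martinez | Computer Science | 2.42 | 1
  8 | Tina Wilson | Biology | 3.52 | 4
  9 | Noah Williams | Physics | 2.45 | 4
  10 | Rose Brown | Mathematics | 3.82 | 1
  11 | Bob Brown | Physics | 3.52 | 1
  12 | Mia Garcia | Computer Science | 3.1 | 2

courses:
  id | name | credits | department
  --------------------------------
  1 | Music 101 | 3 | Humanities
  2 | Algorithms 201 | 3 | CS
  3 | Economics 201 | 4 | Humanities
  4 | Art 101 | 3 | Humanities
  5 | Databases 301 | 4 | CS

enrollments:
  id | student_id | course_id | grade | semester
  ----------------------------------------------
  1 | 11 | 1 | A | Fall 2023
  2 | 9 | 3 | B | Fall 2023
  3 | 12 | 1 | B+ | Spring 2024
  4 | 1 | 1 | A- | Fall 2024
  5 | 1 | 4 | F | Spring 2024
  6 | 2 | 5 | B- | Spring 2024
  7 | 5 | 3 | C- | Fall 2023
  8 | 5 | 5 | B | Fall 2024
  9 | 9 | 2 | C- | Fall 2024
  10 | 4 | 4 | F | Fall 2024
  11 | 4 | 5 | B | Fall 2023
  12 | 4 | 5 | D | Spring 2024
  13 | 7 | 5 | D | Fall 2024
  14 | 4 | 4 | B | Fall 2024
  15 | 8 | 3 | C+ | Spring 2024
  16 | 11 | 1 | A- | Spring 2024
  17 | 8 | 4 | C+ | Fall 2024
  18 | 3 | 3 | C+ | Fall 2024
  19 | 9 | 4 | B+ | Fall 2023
SELECT p.name, COUNT(DISTINCT c.student_id) AS distinct_student_count FROM enrollments c JOIN courses p ON c.course_id = p.id GROUP BY p.id, p.name ORDER BY distinct_student_count DESC

Execution result:
name | distinct_student_count
Economics 201 | 4
Art 101 | 4
Databases 301 | 4
Music 101 | 3
Algorithms 201 | 1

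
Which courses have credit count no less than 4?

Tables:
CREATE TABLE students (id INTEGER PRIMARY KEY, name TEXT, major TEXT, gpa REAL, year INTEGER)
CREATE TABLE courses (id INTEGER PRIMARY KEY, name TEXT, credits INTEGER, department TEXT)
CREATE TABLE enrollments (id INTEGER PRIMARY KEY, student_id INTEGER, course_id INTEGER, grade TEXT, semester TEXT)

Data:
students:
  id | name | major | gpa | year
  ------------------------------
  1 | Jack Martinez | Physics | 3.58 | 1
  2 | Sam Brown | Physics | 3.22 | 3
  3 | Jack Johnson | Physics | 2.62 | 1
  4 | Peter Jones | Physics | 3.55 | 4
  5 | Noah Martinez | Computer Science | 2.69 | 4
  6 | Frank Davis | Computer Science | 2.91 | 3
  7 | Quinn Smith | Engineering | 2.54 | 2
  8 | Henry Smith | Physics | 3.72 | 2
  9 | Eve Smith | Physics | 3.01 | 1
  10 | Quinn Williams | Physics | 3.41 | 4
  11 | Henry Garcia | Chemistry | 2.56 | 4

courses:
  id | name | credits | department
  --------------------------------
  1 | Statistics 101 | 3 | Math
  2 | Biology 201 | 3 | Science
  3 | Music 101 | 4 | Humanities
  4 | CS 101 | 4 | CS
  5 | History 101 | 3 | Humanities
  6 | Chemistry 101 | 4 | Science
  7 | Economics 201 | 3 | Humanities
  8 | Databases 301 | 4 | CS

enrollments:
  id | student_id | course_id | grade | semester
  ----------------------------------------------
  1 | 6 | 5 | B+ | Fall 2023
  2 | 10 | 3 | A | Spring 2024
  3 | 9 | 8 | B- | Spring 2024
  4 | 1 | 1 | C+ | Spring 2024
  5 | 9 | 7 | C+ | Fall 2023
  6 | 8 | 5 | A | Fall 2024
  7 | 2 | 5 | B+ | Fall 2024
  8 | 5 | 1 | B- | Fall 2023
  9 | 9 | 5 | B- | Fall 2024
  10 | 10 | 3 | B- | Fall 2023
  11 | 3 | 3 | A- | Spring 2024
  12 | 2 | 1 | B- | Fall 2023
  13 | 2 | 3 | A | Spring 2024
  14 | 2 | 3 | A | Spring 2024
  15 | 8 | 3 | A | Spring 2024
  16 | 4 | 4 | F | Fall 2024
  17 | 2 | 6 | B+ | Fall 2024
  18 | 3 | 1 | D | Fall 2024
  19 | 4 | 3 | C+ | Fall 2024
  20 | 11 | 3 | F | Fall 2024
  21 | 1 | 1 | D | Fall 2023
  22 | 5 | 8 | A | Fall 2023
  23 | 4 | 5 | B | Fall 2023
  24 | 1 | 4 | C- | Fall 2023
SELECT name, credits FROM courses WHERE credits >= 4

Execution result:
name | credits
Music 101 | 4
CS 101 | 4
Chemistry 101 | 4
Databases 301 | 4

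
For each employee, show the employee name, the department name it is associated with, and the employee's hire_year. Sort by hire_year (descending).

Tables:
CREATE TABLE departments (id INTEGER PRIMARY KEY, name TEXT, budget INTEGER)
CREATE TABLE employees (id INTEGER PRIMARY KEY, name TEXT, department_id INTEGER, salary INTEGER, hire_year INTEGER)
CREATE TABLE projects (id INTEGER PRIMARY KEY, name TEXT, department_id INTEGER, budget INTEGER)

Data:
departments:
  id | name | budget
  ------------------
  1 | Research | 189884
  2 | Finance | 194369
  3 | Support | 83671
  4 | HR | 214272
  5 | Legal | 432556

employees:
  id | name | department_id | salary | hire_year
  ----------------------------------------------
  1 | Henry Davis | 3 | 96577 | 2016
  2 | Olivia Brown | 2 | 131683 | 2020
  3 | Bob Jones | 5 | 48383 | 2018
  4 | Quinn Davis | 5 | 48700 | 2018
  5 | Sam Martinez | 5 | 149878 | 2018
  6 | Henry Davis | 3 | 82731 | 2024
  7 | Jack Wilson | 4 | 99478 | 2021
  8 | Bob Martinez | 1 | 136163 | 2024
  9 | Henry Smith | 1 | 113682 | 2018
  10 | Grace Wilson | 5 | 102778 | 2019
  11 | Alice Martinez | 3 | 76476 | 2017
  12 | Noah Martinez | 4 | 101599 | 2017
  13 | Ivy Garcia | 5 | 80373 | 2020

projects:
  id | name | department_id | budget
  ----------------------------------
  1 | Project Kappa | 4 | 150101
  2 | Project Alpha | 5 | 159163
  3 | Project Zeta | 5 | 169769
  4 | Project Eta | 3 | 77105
SELECT c.name, p.name AS department, c.hire_year FROM employees c JOIN departments p ON c.department_id = p.id ORDER BY c.hire_year DESC

Execution result:
name | department | hire_year
Henry Davis | Support | 2024
Bob Martinez | Research | 2024
Jack Wilson | HR | 2021
Olivia Brown | Finance | 2020
Ivy Garcia | Legal | 2020
Grace Wilson | Legal | 2019
Bob Jones | Legal | 2018
Quinn Davis | Legal | 2018
Sam Martinez | Legal | 2018
Henry Smith | Research | 2018
Alice Martinez | Support | 2017
Noah Martinez | HR | 2017
Henry Davis | Support | 2016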